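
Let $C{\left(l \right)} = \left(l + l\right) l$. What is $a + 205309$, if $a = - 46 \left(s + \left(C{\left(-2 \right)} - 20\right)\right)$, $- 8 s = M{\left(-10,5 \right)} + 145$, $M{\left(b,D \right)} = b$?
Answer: $\frac{826549}{4} \approx 2.0664 \cdot 10^{5}$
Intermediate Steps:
$C{\left(l \right)} = 2 l^{2}$ ($C{\left(l \right)} = 2 l l = 2 l^{2}$)
$s = - \frac{135}{8}$ ($s = - \frac{-10 + 145}{8} = \left(- \frac{1}{8}\right) 135 = - \frac{135}{8} \approx -16.875$)
$a = \frac{5313}{4}$ ($a = - 46 \left(- \frac{135}{8} + \left(2 \left(-2\right)^{2} - 20\right)\right) = - 46 \left(- \frac{135}{8} + \left(2 \cdot 4 - 20\right)\right) = - 46 \left(- \frac{135}{8} + \left(8 - 20\right)\right) = - 46 \left(- \frac{135}{8} - 12\right) = \left(-46\right) \left(- \frac{231}{8}\right) = \frac{5313}{4} \approx 1328.3$)
$a + 205309 = \frac{5313}{4} + 205309 = \frac{826549}{4}$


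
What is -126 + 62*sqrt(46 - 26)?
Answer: -126 + 124*sqrt(5) ≈ 151.27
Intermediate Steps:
-126 + 62*sqrt(46 - 26) = -126 + 62*sqrt(20) = -126 + 62*(2*sqrt(5)) = -126 + 124*sqrt(5)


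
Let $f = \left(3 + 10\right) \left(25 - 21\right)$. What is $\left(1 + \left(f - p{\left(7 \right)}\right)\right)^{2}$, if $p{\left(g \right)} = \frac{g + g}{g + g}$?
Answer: $2704$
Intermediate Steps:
$p{\left(g \right)} = 1$ ($p{\left(g \right)} = \frac{2 g}{2 g} = 2 g \frac{1}{2 g} = 1$)
$f = 52$ ($f = 13 \cdot 4 = 52$)
$\left(1 + \left(f - p{\left(7 \right)}\right)\right)^{2} = \left(1 + \left(52 - 1\right)\right)^{2} = \left(1 + 51\right)^{2} = 52^{2} = 2704$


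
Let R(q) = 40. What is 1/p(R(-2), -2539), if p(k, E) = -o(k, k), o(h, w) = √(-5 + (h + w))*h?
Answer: -√3/600 ≈ -0.0028867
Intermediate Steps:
o(h, w) = h*√(-5 + h + w) (o(h, w) = √(-5 + h + w)*h = h*√(-5 + h + w))
p(k, E) = -k*√(-5 + 2*k) (p(k, E) = -k*√(-5 + k + k) = -k*√(-5 + 2*k))
1/p(R(-2), -2539) = 1/(-1*40*√(-5 + 2*40)) = 1/(-1*40*√(-5 + 80)) = 1/(-1*40*√75) = 1/(-1*40*5*√3) = 1/(-200*√3) = -√3/600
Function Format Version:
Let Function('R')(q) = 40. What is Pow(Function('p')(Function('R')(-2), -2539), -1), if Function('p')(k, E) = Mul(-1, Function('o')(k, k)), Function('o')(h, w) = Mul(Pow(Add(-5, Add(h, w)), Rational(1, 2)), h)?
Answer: Mul(Rational(-1, 600), Pow(3, Rational(1, 2))) ≈ -0.0028867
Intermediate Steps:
Function('o')(h, w) = Mul(h, Pow(Add(-5, h, w), Rational(1, 2))) (Function('o')(h, w) = Mul(Pow(Add(-5, h, w), Rational(1, 2)), h) = Mul(h, Pow(Add(-5, h, w), Rational(1, 2))))
Function('p')(k, E) = Mul(-1, k, Pow(Add(-5, Mul(2, k)), Rational(1, 2))) (Function('p')(k, E) = Mul(-1, Mul(k, Pow(Add(-5, k, k), Rational(1, 2)))) = Mul(-1, Mul(k, Pow(Add(-5, Mul(2, k)), Rational(1, 2)))) = Mul(-1, k, Pow(Add(-5, Mul(2, k)), Rational(1, 2))))
Pow(Function('p')(Function('R')(-2), -2539), -1) = Pow(Mul(-1, 40, Pow(Add(-5, Mul(2, 40)), Rational(1, 2))), -1) = Pow(Mul(-1, 40, Pow(Add(-5, 80), Rational(1, 2))), -1) = Pow(Mul(-1, 40, Pow(75, Rational(1, 2))), -1) = Pow(Mul(-1, 40, Mul(5, Pow(3, Rational(1, 2)))), -1) = Pow(Mul(-200, Pow(3, Rational(1, 2))), -1) = Mul(Rational(-1, 600), Pow(3, Rational(1, 2)))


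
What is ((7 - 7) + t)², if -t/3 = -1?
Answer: 9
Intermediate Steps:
t = 3 (t = -3*(-1) = 3)
((7 - 7) + t)² = ((7 - 7) + 3)² = (0 + 3)² = 3² = 9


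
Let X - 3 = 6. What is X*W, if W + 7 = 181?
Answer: 1566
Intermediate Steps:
W = 174 (W = -7 + 181 = 174)
X = 9 (X = 3 + 6 = 9)
X*W = 9*174 = 1566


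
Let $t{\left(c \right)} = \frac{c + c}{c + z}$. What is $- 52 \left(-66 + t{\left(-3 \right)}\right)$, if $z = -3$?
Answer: $3380$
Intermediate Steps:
$t{\left(c \right)} = \frac{2 c}{-3 + c}$ ($t{\left(c \right)} = \frac{c + c}{c - 3} = \frac{2 c}{-3 + c}$)
$- 52 \left(-66 + t{\left(-3 \right)}\right) = - 52 \left(-66 + 2 \left(-3\right) \frac{1}{-3 - 3}\right) = - 52 \left(-66 + 2 \left(-3\right) \frac{1}{-6}\right) = - 52 \left(-66 + 2 \left(-3\right) \left(- \frac{1}{6}\right)\right) = - 52 \left(-66 + 1\right) = \left(-52\right) \left(-65\right) = 3380$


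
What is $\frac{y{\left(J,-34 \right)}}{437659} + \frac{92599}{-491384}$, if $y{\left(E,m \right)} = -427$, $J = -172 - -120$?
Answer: $- \frac{40736606709}{215058630056} \approx -0.18942$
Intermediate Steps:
$J = -52$ ($J = -172 + 120 = -52$)
$\frac{y{\left(J,-34 \right)}}{437659} + \frac{92599}{-491384} = - \frac{427}{437659} + \frac{92599}{-491384} = \left(-427\right) \frac{1}{437659} + 92599 \left(- \frac{1}{491384}\right) = - \frac{427}{437659} - \frac{92599}{491384} = - \frac{40736606709}{215058630056}$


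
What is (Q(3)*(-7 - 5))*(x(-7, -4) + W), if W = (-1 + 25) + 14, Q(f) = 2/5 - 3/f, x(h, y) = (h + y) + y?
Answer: 828/5 ≈ 165.60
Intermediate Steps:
x(h, y) = h + 2*y
Q(f) = ⅖ - 3/f (Q(f) = 2*(⅕) - 3/f = ⅖ - 3/f)
W = 38 (W = 24 + 14 = 38)
(Q(3)*(-7 - 5))*(x(-7, -4) + W) = ((⅖ - 3/3)*(-7 - 5))*((-7 + 2*(-4)) + 38) = ((⅖ - 3*⅓)*(-12))*((-7 - 8) + 38) = ((⅖ - 1)*(-12))*(-15 + 38) = -⅗*(-12)*23 = (36/5)*23 = 828/5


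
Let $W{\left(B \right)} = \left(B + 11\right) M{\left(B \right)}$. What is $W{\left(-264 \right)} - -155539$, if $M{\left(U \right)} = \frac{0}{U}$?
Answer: $155539$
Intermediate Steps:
$M{\left(U \right)} = 0$
$W{\left(B \right)} = 0$ ($W{\left(B \right)} = \left(B + 11\right) 0 = \left(11 + B\right) 0 = 0$)
$W{\left(-264 \right)} - -155539 = 0 - -155539 = 0 + 155539 = 155539$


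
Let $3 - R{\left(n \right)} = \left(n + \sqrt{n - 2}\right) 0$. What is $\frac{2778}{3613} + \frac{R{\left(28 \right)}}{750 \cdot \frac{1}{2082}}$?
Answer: $\frac{4108383}{451625} \approx 9.0969$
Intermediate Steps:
$R{\left(n \right)} = 3$ ($R{\left(n \right)} = 3 - \left(n + \sqrt{n - 2}\right) 0 = 3 - \left(n + \sqrt{-2 + n}\right) 0 = 3 - 0 = 3 + 0 = 3$)
$\frac{2778}{3613} + \frac{R{\left(28 \right)}}{750 \cdot \frac{1}{2082}} = \frac{2778}{3613} + \frac{3}{750 \cdot \frac{1}{2082}} = 2778 \cdot \frac{1}{3613} + \frac{3}{750 \cdot \frac{1}{2082}} = \frac{2778}{3613} + \frac{3}{\frac{125}{347}} = \frac{2778}{3613} + 3 \cdot \frac{347}{125} = \frac{2778}{3613} + \frac{1041}{125} = \frac{4108383}{451625}$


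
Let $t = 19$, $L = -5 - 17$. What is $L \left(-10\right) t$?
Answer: $4180$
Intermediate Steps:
$L = -22$
$L \left(-10\right) t = \left(-22\right) \left(-10\right) 19 = 220 \cdot 19 = 4180$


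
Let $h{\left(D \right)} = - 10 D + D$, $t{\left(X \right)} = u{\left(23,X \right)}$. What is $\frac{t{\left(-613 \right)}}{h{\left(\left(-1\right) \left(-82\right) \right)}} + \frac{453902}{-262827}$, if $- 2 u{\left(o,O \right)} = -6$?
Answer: $- \frac{37307573}{21551814} \approx -1.7311$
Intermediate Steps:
$u{\left(o,O \right)} = 3$ ($u{\left(o,O \right)} = \left(- \frac{1}{2}\right) \left(-6\right) = 3$)
$t{\left(X \right)} = 3$
$h{\left(D \right)} = - 9 D$
$\frac{t{\left(-613 \right)}}{h{\left(\left(-1\right) \left(-82\right) \right)}} + \frac{453902}{-262827} = \frac{3}{\left(-9\right) \left(\left(-1\right) \left(-82\right)\right)} + \frac{453902}{-262827} = \frac{3}{\left(-9\right) 82} + 453902 \left(- \frac{1}{262827}\right) = \frac{3}{-738} - \frac{453902}{262827} = 3 \left(- \frac{1}{738}\right) - \frac{453902}{262827} = - \frac{1}{246} - \frac{453902}{262827} = - \frac{37307573}{21551814}$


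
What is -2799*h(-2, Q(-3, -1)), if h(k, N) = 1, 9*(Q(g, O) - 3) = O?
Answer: -2799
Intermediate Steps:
Q(g, O) = 3 + O/9
-2799*h(-2, Q(-3, -1)) = -2799*1 = -2799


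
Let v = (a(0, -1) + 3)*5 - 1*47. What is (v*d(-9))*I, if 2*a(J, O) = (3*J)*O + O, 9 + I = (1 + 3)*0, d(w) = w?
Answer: -5589/2 ≈ -2794.5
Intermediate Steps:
I = -9 (I = -9 + (1 + 3)*0 = -9 + 4*0 = -9 + 0 = -9)
a(J, O) = O/2 + 3*J*O/2 (a(J, O) = ((3*J)*O + O)/2 = (3*J*O + O)/2 = (O + 3*J*O)/2 = O/2 + 3*J*O/2)
v = -69/2 (v = ((1/2)*(-1)*(1 + 3*0) + 3)*5 - 1*47 = ((1/2)*(-1)*(1 + 0) + 3)*5 - 47 = ((1/2)*(-1)*1 + 3)*5 - 47 = (-1/2 + 3)*5 - 47 = (5/2)*5 - 47 = 25/2 - 47 = -69/2 ≈ -34.500)
(v*d(-9))*I = -69/2*(-9)*(-9) = (621/2)*(-9) = -5589/2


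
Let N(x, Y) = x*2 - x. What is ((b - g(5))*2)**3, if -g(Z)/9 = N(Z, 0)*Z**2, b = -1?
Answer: 11360276992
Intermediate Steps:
N(x, Y) = x (N(x, Y) = 2*x - x = x)
g(Z) = -9*Z**3 (g(Z) = -9*Z*Z**2 = -9*Z**3)
((b - g(5))*2)**3 = ((-1 - (-9)*5**3)*2)**3 = ((-1 - (-9)*125)*2)**3 = ((-1 - 1*(-1125))*2)**3 = ((-1 + 1125)*2)**3 = (1124*2)**3 = 2248**3 = 11360276992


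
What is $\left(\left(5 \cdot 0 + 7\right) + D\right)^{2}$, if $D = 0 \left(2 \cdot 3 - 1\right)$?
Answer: $49$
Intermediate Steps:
$D = 0$ ($D = 0 \left(6 - 1\right) = 0 \cdot 5 = 0$)
$\left(\left(5 \cdot 0 + 7\right) + D\right)^{2} = \left(\left(5 \cdot 0 + 7\right) + 0\right)^{2} = \left(\left(0 + 7\right) + 0\right)^{2} = \left(7 + 0\right)^{2} = 7^{2} = 49$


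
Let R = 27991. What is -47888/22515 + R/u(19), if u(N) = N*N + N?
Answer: 1288463/18012 ≈ 71.534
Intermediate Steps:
u(N) = N + N² (u(N) = N² + N = N + N²)
-47888/22515 + R/u(19) = -47888/22515 + 27991/((19*(1 + 19))) = -47888*1/22515 + 27991/((19*20)) = -47888/22515 + 27991/380 = 1288463/18012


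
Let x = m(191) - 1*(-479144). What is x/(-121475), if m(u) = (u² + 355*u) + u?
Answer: -583621/121475 ≈ -4.8045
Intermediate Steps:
m(u) = u² + 356*u
x = 583621 (x = 191*(356 + 191) - 1*(-479144) = 191*547 + 479144 = 104477 + 479144 = 583621)
x/(-121475) = 583621/(-121475) = 583621*(-1/121475) = -583621/121475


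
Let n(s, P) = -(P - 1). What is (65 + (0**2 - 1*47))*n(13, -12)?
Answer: 234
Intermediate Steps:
n(s, P) = 1 - P (n(s, P) = -(-1 + P) = 1 - P)
(65 + (0**2 - 1*47))*n(13, -12) = (65 + (0**2 - 1*47))*(1 - 1*(-12)) = (65 + (0 - 47))*(1 + 12) = (65 - 47)*13 = 18*13 = 234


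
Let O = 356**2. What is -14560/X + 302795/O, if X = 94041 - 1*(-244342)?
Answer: 100615404325/42885307888 ≈ 2.3461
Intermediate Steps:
X = 338383 (X = 94041 + 244342 = 338383)
O = 126736
-14560/X + 302795/O = -14560/338383 + 302795/126736 = 100615404325/42885307888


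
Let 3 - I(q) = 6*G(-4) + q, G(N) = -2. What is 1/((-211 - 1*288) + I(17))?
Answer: -1/501 ≈ -0.0019960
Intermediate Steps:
I(q) = 15 - q (I(q) = 3 - (6*(-2) + q) = 3 - (-12 + q) = 3 + (12 - q) = 15 - q)
1/((-211 - 1*288) + I(17)) = 1/((-211 - 1*288) + (15 - 1*17)) = 1/((-211 - 288) + (15 - 17)) = 1/(-499 - 2) = 1/(-501) = -1/501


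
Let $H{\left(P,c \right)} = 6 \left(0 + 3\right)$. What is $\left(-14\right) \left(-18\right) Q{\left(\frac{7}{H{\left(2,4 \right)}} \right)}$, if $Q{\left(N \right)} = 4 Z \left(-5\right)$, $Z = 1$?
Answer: $-5040$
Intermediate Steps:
$H{\left(P,c \right)} = 18$ ($H{\left(P,c \right)} = 6 \cdot 3 = 18$)
$Q{\left(N \right)} = -20$ ($Q{\left(N \right)} = 4 \cdot 1 \left(-5\right) = 4 \left(-5\right) = -20$)
$\left(-14\right) \left(-18\right) Q{\left(\frac{7}{H{\left(2,4 \right)}} \right)} = \left(-14\right) \left(-18\right) \left(-20\right) = 252 \left(-20\right) = -5040$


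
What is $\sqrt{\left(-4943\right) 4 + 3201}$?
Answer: $i \sqrt{16571} \approx 128.73 i$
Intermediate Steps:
$\sqrt{\left(-4943\right) 4 + 3201} = \sqrt{-19772 + 3201} = \sqrt{-16571} = i \sqrt{16571}$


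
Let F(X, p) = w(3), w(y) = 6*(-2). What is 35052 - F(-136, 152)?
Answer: 35064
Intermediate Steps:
w(y) = -12
F(X, p) = -12
35052 - F(-136, 152) = 35052 - 1*(-12) = 35052 + 12 = 35064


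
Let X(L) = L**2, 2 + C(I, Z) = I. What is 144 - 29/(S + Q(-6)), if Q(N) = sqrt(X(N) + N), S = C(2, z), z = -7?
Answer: 144 - 29*sqrt(30)/30 ≈ 138.71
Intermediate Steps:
C(I, Z) = -2 + I
S = 0 (S = -2 + 2 = 0)
Q(N) = sqrt(N + N**2) (Q(N) = sqrt(N**2 + N) = sqrt(N + N**2))
144 - 29/(S + Q(-6)) = 144 - 29/(0 + sqrt(-6*(1 - 6))) = 144 - 29/(0 + sqrt(-6*(-5))) = 144 - 29/(0 + sqrt(30)) = 144 - 29/sqrt(30) = 144 + (sqrt(30)/30)*(-29) = 144 - 29*sqrt(30)/30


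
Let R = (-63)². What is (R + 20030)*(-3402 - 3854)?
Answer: -174136744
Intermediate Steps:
R = 3969
(R + 20030)*(-3402 - 3854) = (3969 + 20030)*(-3402 - 3854) = 23999*(-7256) = -174136744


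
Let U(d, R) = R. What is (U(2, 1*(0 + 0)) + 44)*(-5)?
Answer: -220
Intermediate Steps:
(U(2, 1*(0 + 0)) + 44)*(-5) = (1*(0 + 0) + 44)*(-5) = (1*0 + 44)*(-5) = (0 + 44)*(-5) = 44*(-5) = -220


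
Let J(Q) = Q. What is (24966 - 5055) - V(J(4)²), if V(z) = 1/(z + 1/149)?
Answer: 47487586/2385 ≈ 19911.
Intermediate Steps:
V(z) = 1/(1/149 + z) (V(z) = 1/(z + 1/149) = 1/(1/149 + z))
(24966 - 5055) - V(J(4)²) = (24966 - 5055) - 149/(1 + 149*4²) = 19911 - 149/(1 + 149*16) = 19911 - 149/(1 + 2384) = 19911 - 149/2385 = 47487586/2385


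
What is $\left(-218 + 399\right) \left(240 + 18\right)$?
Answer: $46698$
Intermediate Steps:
$\left(-218 + 399\right) \left(240 + 18\right) = 181 \cdot 258 = 46698$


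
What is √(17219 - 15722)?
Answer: √1497 ≈ 38.691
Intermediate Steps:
√(17219 - 15722) = √1497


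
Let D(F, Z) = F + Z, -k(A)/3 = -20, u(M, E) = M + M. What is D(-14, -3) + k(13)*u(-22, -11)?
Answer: -2657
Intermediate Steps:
u(M, E) = 2*M
k(A) = 60 (k(A) = -3*(-20) = 60)
D(-14, -3) + k(13)*u(-22, -11) = (-14 - 3) + 60*(2*(-22)) = -17 + 60*(-44) = -17 - 2640 = -2657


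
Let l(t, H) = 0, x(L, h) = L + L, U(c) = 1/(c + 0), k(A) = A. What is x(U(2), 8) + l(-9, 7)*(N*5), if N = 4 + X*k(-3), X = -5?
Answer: 1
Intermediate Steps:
U(c) = 1/c
x(L, h) = 2*L
N = 19 (N = 4 - 5*(-3) = 4 + 15 = 19)
x(U(2), 8) + l(-9, 7)*(N*5) = 2/2 + 0*(19*5) = 2*(½) + 0*95 = 1 + 0 = 1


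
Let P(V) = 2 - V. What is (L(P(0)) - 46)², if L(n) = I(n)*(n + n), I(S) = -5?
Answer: 4356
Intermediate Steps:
L(n) = -10*n (L(n) = -5*(n + n) = -10*n)
(L(P(0)) - 46)² = (-10*(2 - 1*0) - 46)² = (-10*(2 + 0) - 46)² = (-10*2 - 46)² = (-20 - 46)² = (-66)² = 4356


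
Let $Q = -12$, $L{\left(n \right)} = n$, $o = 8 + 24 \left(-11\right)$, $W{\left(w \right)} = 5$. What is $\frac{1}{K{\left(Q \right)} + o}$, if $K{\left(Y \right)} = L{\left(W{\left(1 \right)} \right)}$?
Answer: $- \frac{1}{251} \approx -0.0039841$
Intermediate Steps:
$o = -256$ ($o = 8 - 264 = -256$)
$K{\left(Y \right)} = 5$
$\frac{1}{K{\left(Q \right)} + o} = \frac{1}{5 - 256} = \frac{1}{-251} = - \frac{1}{251}$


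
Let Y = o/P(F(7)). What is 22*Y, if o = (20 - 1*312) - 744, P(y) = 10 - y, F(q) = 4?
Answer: -11396/3 ≈ -3798.7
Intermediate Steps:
o = -1036 (o = (20 - 312) - 744 = -292 - 744 = -1036)
Y = -518/3 (Y = -1036/(10 - 1*4) = -1036/(10 - 4) = -1036/6 = -1036*⅙ = -518/3 ≈ -172.67)
22*Y = 22*(-518/3) = -11396/3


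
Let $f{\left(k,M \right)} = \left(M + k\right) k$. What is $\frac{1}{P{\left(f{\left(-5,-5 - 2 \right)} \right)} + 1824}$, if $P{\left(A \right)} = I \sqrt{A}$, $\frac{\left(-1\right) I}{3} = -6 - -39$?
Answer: $\frac{152}{228243} + \frac{11 \sqrt{15}}{152162} \approx 0.00094594$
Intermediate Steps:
$I = -99$ ($I = - 3 \left(-6 - -39\right) = - 3 \left(-6 + 39\right) = \left(-3\right) 33 = -99$)
$f{\left(k,M \right)} = k \left(M + k\right)$
$P{\left(A \right)} = - 99 \sqrt{A}$
$\frac{1}{P{\left(f{\left(-5,-5 - 2 \right)} \right)} + 1824} = \frac{1}{- 99 \sqrt{- 5 \left(\left(-5 - 2\right) - 5\right)} + 1824} = \frac{1}{- 99 \sqrt{- 5 \left(-7 - 5\right)} + 1824} = \frac{1}{- 99 \sqrt{\left(-5\right) \left(-12\right)} + 1824} = \frac{1}{- 99 \sqrt{60} + 1824} = \frac{1}{- 99 \cdot 2 \sqrt{15} + 1824} = \frac{1}{- 198 \sqrt{15} + 1824} = \frac{1}{1824 - 198 \sqrt{15}}$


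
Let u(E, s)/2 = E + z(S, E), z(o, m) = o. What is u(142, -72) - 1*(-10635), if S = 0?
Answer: 10919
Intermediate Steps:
u(E, s) = 2*E (u(E, s) = 2*(E + 0) = 2*E)
u(142, -72) - 1*(-10635) = 2*142 - 1*(-10635) = 284 + 10635 = 10919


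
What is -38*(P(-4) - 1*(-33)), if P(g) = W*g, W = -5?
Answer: -2014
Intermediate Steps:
P(g) = -5*g
-38*(P(-4) - 1*(-33)) = -38*(-5*(-4) - 1*(-33)) = -38*(20 + 33) = -38*53 = -2014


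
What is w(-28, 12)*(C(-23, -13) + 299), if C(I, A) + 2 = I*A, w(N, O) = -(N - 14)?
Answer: 25032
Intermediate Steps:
w(N, O) = 14 - N (w(N, O) = -(-14 + N) = 14 - N)
C(I, A) = -2 + A*I (C(I, A) = -2 + I*A = -2 + A*I)
w(-28, 12)*(C(-23, -13) + 299) = (14 - 1*(-28))*((-2 - 13*(-23)) + 299) = (14 + 28)*((-2 + 299) + 299) = 42*(297 + 299) = 42*596 = 25032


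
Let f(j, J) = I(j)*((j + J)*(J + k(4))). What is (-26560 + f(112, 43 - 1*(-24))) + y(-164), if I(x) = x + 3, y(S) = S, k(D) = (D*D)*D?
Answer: 2669911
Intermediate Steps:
k(D) = D³ (k(D) = D²*D = D³)
I(x) = 3 + x
f(j, J) = (3 + j)*(64 + J)*(J + j) (f(j, J) = (3 + j)*((j + J)*(J + 4³)) = (3 + j)*((J + j)*(J + 64)) = (3 + j)*((J + j)*(64 + J)) = (3 + j)*((64 + J)*(J + j)) = (3 + j)*(64 + J)*(J + j))
(-26560 + f(112, 43 - 1*(-24))) + y(-164) = (-26560 + (3 + 112)*((43 - 1*(-24))² + 64*(43 - 1*(-24)) + 64*112 + (43 - 1*(-24))*112)) - 164 = (-26560 + 115*((43 + 24)² + 64*(43 + 24) + 7168 + (43 + 24)*112)) - 164 = (-26560 + 115*(67² + 64*67 + 7168 + 67*112)) - 164 = (-26560 + 115*(4489 + 4288 + 7168 + 7504)) - 164 = (-26560 + 115*23449) - 164 = (-26560 + 2696635) - 164 = 2670075 - 164 = 2669911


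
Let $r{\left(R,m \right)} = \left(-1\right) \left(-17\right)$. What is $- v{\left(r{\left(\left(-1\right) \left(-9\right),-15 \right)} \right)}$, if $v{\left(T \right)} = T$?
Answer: $-17$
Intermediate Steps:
$r{\left(R,m \right)} = 17$
$- v{\left(r{\left(\left(-1\right) \left(-9\right),-15 \right)} \right)} = \left(-1\right) 17 = -17$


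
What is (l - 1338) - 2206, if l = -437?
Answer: -3981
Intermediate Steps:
(l - 1338) - 2206 = (-437 - 1338) - 2206 = -1775 - 2206 = -3981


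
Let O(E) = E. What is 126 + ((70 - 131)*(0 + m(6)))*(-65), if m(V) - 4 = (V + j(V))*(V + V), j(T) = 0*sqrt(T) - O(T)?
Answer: 15986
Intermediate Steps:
j(T) = -T (j(T) = 0*sqrt(T) - T = 0 - T = -T)
m(V) = 4 (m(V) = 4 + (V - V)*(V + V) = 4 + 0*(2*V) = 4 + 0 = 4)
126 + ((70 - 131)*(0 + m(6)))*(-65) = 126 + ((70 - 131)*(0 + 4))*(-65) = 126 - 61*4*(-65) = 126 - 244*(-65) = 126 + 15860 = 15986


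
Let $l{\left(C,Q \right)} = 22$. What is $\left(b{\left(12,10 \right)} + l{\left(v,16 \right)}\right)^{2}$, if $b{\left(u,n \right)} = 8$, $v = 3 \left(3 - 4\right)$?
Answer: $900$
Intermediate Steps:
$v = -3$ ($v = 3 \left(-1\right) = -3$)
$\left(b{\left(12,10 \right)} + l{\left(v,16 \right)}\right)^{2} = \left(8 + 22\right)^{2} = 30^{2} = 900$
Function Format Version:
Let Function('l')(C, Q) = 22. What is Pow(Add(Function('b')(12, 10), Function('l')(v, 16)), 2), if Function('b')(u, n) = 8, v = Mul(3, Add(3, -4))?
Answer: 900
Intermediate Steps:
v = -3 (v = Mul(3, -1) = -3)
Pow(Add(Function('b')(12, 10), Function('l')(v, 16)), 2) = Pow(Add(8, 22), 2) = Pow(30, 2) = 900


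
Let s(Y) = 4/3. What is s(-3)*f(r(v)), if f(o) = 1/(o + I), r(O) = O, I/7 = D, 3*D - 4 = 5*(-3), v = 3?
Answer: -1/17 ≈ -0.058824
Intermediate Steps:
s(Y) = 4/3 (s(Y) = 4*(⅓) = 4/3)
D = -11/3 (D = 4/3 + (5*(-3))/3 = 4/3 + (⅓)*(-15) = 4/3 - 5 = -11/3 ≈ -3.6667)
I = -77/3 (I = 7*(-11/3) = -77/3 ≈ -25.667)
f(o) = 1/(-77/3 + o) (f(o) = 1/(o - 77/3) = 1/(-77/3 + o))
s(-3)*f(r(v)) = 4*(3/(-77 + 3*3))/3 = 4*(3/(-77 + 9))/3 = 4*(3/(-68))/3 = 4*(3*(-1/68))/3 = (4/3)*(-3/68) = -1/17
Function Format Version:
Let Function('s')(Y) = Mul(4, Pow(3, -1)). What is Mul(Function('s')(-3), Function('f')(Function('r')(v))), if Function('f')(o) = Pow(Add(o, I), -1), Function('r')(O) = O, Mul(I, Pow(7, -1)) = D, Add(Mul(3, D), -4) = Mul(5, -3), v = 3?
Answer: Rational(-1, 17) ≈ -0.058824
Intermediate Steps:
Function('s')(Y) = Rational(4, 3) (Function('s')(Y) = Mul(4, Rational(1, 3)) = Rational(4, 3))
D = Rational(-11, 3) (D = Add(Rational(4, 3), Mul(Rational(1, 3), Mul(5, -3))) = Add(Rational(4, 3), Mul(Rational(1, 3), -15)) = Add(Rational(4, 3), -5) = Rational(-11, 3) ≈ -3.6667)
I = Rational(-77, 3) (I = Mul(7, Rational(-11, 3)) = Rational(-77, 3) ≈ -25.667)
Function('f')(o) = Pow(Add(Rational(-77, 3), o), -1) (Function('f')(o) = Pow(Add(o, Rational(-77, 3)), -1) = Pow(Add(Rational(-77, 3), o), -1))
Mul(Function('s')(-3), Function('f')(Function('r')(v))) = Mul(Rational(4, 3), Mul(3, Pow(Add(-77, Mul(3, 3)), -1))) = Mul(Rational(4, 3), Mul(3, Pow(Add(-77, 9), -1))) = Mul(Rational(4, 3), Mul(3, Pow(-68, -1))) = Mul(Rational(4, 3), Mul(3, Rational(-1, 68))) = Mul(Rational(4, 3), Rational(-3, 68)) = Rational(-1, 17)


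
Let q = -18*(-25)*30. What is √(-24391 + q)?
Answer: I*√10891 ≈ 104.36*I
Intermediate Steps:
q = 13500 (q = 450*30 = 13500)
√(-24391 + q) = √(-24391 + 13500) = √(-10891) = I*√10891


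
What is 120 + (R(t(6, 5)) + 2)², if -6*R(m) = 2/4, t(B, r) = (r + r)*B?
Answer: 17809/144 ≈ 123.67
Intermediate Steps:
t(B, r) = 2*B*r (t(B, r) = (2*r)*B = 2*B*r)
R(m) = -1/12 (R(m) = -1/(3*4) = -⅙*½ = -1/12)
120 + (R(t(6, 5)) + 2)² = 120 + (-1/12 + 2)² = 120 + (23/12)² = 120 + 529/144 = 17809/144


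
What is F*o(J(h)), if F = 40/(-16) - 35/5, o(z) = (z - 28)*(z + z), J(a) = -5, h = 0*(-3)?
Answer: -3135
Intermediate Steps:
h = 0
o(z) = 2*z*(-28 + z) (o(z) = (-28 + z)*(2*z) = 2*z*(-28 + z))
F = -19/2 (F = 40*(-1/16) - 35*⅕ = -5/2 - 7 = -19/2 ≈ -9.5000)
F*o(J(h)) = -19*(-5)*(-28 - 5) = -19*(-5)*(-33) = -19/2*330 = -3135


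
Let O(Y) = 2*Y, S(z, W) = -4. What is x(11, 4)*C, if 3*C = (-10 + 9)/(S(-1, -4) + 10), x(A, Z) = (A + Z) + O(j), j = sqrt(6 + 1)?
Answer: -5/6 - sqrt(7)/9 ≈ -1.1273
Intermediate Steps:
j = sqrt(7) ≈ 2.6458
x(A, Z) = A + Z + 2*sqrt(7) (x(A, Z) = (A + Z) + 2*sqrt(7) = A + Z + 2*sqrt(7))
C = -1/18 (C = ((-10 + 9)/(-4 + 10))/3 = (-1/6)/3 = (-1*1/6)/3 = (1/3)*(-1/6) = -1/18 ≈ -0.055556)
x(11, 4)*C = (11 + 4 + 2*sqrt(7))*(-1/18) = (15 + 2*sqrt(7))*(-1/18) = -5/6 - sqrt(7)/9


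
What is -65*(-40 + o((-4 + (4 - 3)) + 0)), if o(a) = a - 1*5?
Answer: 3120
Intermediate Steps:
o(a) = -5 + a (o(a) = a - 5 = -5 + a)
-65*(-40 + o((-4 + (4 - 3)) + 0)) = -65*(-40 + (-5 + ((-4 + (4 - 3)) + 0))) = -65*(-40 + (-5 + ((-4 + 1) + 0))) = -65*(-40 + (-5 + (-3 + 0))) = -65*(-40 + (-5 - 3)) = -65*(-40 - 8) = -65*(-48) = 3120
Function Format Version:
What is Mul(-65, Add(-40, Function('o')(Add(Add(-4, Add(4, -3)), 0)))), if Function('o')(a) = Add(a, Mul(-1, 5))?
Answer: 3120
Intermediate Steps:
Function('o')(a) = Add(-5, a) (Function('o')(a) = Add(a, -5) = Add(-5, a))
Mul(-65, Add(-40, Function('o')(Add(Add(-4, Add(4, -3)), 0)))) = Mul(-65, Add(-40, Add(-5, Add(Add(-4, Add(4, -3)), 0)))) = Mul(-65, Add(-40, Add(-5, Add(Add(-4, 1), 0)))) = Mul(-65, Add(-40, Add(-5, Add(-3, 0)))) = Mul(-65, Add(-40, Add(-5, -3))) = Mul(-65, Add(-40, -8)) = Mul(-65, -48) = 3120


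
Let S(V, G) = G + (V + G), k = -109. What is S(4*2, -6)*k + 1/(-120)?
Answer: 52319/120 ≈ 435.99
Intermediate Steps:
S(V, G) = V + 2*G (S(V, G) = G + (G + V) = V + 2*G)
S(4*2, -6)*k + 1/(-120) = (4*2 + 2*(-6))*(-109) + 1/(-120) = (8 - 12)*(-109) - 1/120 = -4*(-109) - 1/120 = 436 - 1/120 = 52319/120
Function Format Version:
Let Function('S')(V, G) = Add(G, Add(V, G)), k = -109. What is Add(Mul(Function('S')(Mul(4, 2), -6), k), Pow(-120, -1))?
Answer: Rational(52319, 120) ≈ 435.99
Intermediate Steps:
Function('S')(V, G) = Add(V, Mul(2, G)) (Function('S')(V, G) = Add(G, Add(G, V)) = Add(V, Mul(2, G)))
Add(Mul(Function('S')(Mul(4, 2), -6), k), Pow(-120, -1)) = Add(Mul(Add(Mul(4, 2), Mul(2, -6)), -109), Pow(-120, -1)) = Add(Mul(Add(8, -12), -109), Rational(-1, 120)) = Add(Mul(-4, -109), Rational(-1, 120)) = Add(436, Rational(-1, 120)) = Rational(52319, 120)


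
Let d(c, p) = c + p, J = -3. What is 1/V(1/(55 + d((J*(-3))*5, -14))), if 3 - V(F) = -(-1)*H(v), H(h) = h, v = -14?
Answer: 1/17 ≈ 0.058824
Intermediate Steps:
V(F) = 17 (V(F) = 3 - (-1)*(-1*(-14)) = 3 - (-1)*14 = 3 - 1*(-14) = 3 + 14 = 17)
1/V(1/(55 + d((J*(-3))*5, -14))) = 1/17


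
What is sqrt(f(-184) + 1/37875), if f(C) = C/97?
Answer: I*sqrt(1024115140365)/734775 ≈ 1.3773*I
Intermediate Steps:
f(C) = C/97 (f(C) = C*(1/97) = C/97)
sqrt(f(-184) + 1/37875) = sqrt((1/97)*(-184) + 1/37875) = sqrt(-184/97 + 1/37875) = sqrt(-6968903/3673875) = I*sqrt(1024115140365)/734775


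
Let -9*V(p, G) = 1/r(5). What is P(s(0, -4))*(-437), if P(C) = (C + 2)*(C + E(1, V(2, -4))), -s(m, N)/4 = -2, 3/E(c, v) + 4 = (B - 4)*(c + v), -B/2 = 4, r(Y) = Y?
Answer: -4026955/118 ≈ -34127.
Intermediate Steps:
B = -8 (B = -2*4 = -8)
V(p, G) = -1/45 (V(p, G) = -⅑/5 = -⅑*⅕ = -1/45)
E(c, v) = 3/(-4 - 12*c - 12*v) (E(c, v) = 3/(-4 + (-8 - 4)*(c + v)) = 3/(-4 - 12*(c + v)) = 3/(-4 + (-12*c - 12*v)) = 3/(-4 - 12*c - 12*v))
s(m, N) = 8 (s(m, N) = -4*(-2) = 8)
P(C) = (2 + C)*(-45/236 + C) (P(C) = (C + 2)*(C - 3/(4 + 12*1 + 12*(-1/45))) = (2 + C)*(C - 3/(4 + 12 - 4/15)) = (2 + C)*(C - 3/236/15) = (2 + C)*(C - 3*15/236) = (2 + C)*(C - 45/236) = (2 + C)*(-45/236 + C))
P(s(0, -4))*(-437) = (-45/118 + 8² + (427/236)*8)*(-437) = (-45/118 + 64 + 854/59)*(-437) = (9215/118)*(-437) = -4026955/118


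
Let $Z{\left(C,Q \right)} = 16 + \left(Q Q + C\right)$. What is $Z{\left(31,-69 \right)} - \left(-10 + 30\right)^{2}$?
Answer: $4408$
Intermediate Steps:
$Z{\left(C,Q \right)} = 16 + C + Q^{2}$ ($Z{\left(C,Q \right)} = 16 + \left(Q^{2} + C\right) = 16 + \left(C + Q^{2}\right) = 16 + C + Q^{2}$)
$Z{\left(31,-69 \right)} - \left(-10 + 30\right)^{2} = \left(16 + 31 + \left(-69\right)^{2}\right) - \left(-10 + 30\right)^{2} = \left(16 + 31 + 4761\right) - 20^{2} = 4808 - 400 = 4408$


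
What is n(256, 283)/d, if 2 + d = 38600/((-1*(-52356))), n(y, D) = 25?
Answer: -327225/16528 ≈ -19.798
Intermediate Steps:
d = -16528/13089 (d = -2 + 38600/((-1*(-52356))) = -2 + 38600/52356 = -2 + 38600*(1/52356) = -2 + 9650/13089 = -16528/13089 ≈ -1.2627)
n(256, 283)/d = 25/(-16528/13089) = 25*(-13089/16528) = -327225/16528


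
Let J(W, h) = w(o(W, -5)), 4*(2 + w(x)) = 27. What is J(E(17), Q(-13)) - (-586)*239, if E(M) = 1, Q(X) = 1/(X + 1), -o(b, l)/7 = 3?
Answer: 560235/4 ≈ 1.4006e+5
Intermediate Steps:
o(b, l) = -21 (o(b, l) = -7*3 = -21)
w(x) = 19/4 (w(x) = -2 + (¼)*27 = -2 + 27/4 = 19/4)
Q(X) = 1/(1 + X)
J(W, h) = 19/4
J(E(17), Q(-13)) - (-586)*239 = 19/4 - (-586)*239 = 19/4 - 1*(-140054) = 19/4 + 140054 = 560235/4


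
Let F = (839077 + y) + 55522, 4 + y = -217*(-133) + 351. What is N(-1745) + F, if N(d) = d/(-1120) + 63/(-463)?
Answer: 95810019059/103712 ≈ 9.2381e+5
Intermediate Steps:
N(d) = -63/463 - d/1120 (N(d) = d*(-1/1120) + 63*(-1/463) = -d/1120 - 63/463 = -63/463 - d/1120)
y = 29208 (y = -4 + (-217*(-133) + 351) = -4 + (28861 + 351) = -4 + 29212 = 29208)
F = 923807 (F = (839077 + 29208) + 55522 = 868285 + 55522 = 923807)
N(-1745) + F = (-63/463 - 1/1120*(-1745)) + 923807 = (-63/463 + 349/224) + 923807 = 147475/103712 + 923807 = 95810019059/103712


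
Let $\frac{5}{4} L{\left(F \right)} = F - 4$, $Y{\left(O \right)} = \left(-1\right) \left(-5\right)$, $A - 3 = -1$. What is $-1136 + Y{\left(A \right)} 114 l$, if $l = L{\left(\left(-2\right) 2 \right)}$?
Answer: $-4784$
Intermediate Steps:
$A = 2$ ($A = 3 - 1 = 2$)
$Y{\left(O \right)} = 5$
$L{\left(F \right)} = - \frac{16}{5} + \frac{4 F}{5}$ ($L{\left(F \right)} = \frac{4 \left(F - 4\right)}{5} = \frac{4 \left(-4 + F\right)}{5} = - \frac{16}{5} + \frac{4 F}{5}$)
$l = - \frac{32}{5}$ ($l = - \frac{16}{5} + \frac{4 \left(\left(-2\right) 2\right)}{5} = - \frac{16}{5} + \frac{4}{5} \left(-4\right) = - \frac{16}{5} - \frac{16}{5} = - \frac{32}{5} \approx -6.4$)
$-1136 + Y{\left(A \right)} 114 l = -1136 + 5 \cdot 114 \left(- \frac{32}{5}\right) = -1136 + 570 \left(- \frac{32}{5}\right) = -1136 - 3648 = -4784$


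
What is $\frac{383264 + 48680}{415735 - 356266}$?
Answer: $\frac{431944}{59469} \approx 7.2633$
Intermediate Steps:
$\frac{383264 + 48680}{415735 - 356266} = \frac{431944}{59469}$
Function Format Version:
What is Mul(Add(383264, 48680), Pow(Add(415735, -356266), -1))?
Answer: Rational(431944, 59469) ≈ 7.2633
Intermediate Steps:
Mul(Add(383264, 48680), Pow(Add(415735, -356266), -1)) = Mul(431944, Pow(59469, -1)) = Mul(431944, Rational(1, 59469)) = Rational(431944, 59469)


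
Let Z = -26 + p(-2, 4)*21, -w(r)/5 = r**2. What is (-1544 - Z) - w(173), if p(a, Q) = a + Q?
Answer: 148085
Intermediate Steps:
p(a, Q) = Q + a
w(r) = -5*r**2
Z = 16 (Z = -26 + (4 - 2)*21 = -26 + 2*21 = -26 + 42 = 16)
(-1544 - Z) - w(173) = (-1544 - 1*16) - (-5)*173**2 = (-1544 - 16) - (-5)*29929 = -1560 - 1*(-149645) = -1560 + 149645 = 148085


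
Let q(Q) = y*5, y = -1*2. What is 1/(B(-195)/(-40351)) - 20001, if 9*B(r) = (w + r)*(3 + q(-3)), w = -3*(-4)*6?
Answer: -5861340/287 ≈ -20423.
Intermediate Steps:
y = -2
w = 72 (w = 12*6 = 72)
q(Q) = -10 (q(Q) = -2*5 = -10)
B(r) = -56 - 7*r/9 (B(r) = ((72 + r)*(3 - 10))/9 = ((72 + r)*(-7))/9 = (-504 - 7*r)/9 = -56 - 7*r/9)
1/(B(-195)/(-40351)) - 20001 = 1/((-56 - 7/9*(-195))/(-40351)) - 20001 = 1/((-56 + 455/3)*(-1/40351)) - 20001 = 1/((287/3)*(-1/40351)) - 20001 = 1/(-287/121053) - 20001 = -121053/287 - 20001 = -5861340/287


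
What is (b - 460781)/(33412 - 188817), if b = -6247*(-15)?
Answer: 367076/155405 ≈ 2.3621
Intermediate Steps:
b = 93705
(b - 460781)/(33412 - 188817) = (93705 - 460781)/(33412 - 188817) = -367076/(-155405) = -367076*(-1/155405) = 367076/155405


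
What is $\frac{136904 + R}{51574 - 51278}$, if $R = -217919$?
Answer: $- \frac{81015}{296} \approx -273.7$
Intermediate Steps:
$\frac{136904 + R}{51574 - 51278} = \frac{136904 - 217919}{51574 - 51278} = - \frac{81015}{296}$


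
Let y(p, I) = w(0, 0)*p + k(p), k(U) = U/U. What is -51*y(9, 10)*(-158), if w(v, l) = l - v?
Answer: 8058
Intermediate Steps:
k(U) = 1
y(p, I) = 1 (y(p, I) = (0 - 1*0)*p + 1 = (0 + 0)*p + 1 = 0*p + 1 = 0 + 1 = 1)
-51*y(9, 10)*(-158) = -51*1*(-158) = -51*(-158) = 8058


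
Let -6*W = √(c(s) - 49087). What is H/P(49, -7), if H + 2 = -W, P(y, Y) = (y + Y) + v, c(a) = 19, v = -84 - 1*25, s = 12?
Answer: 2/67 - I*√1363/67 ≈ 0.029851 - 0.55103*I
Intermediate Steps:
v = -109 (v = -84 - 25 = -109)
P(y, Y) = -109 + Y + y (P(y, Y) = (y + Y) - 109 = (Y + y) - 109 = -109 + Y + y)
W = -I*√1363 (W = -√(19 - 49087)/6 = -I*√1363 ≈ -36.919*I)
H = -2 + I*√1363 (H = -2 - (-1)*I*√1363 = -2 + I*√1363 ≈ -2.0 + 36.919*I)
H/P(49, -7) = (-2 + I*√1363)/(-109 - 7 + 49) = (-2 + I*√1363)/(-67) = (-2 + I*√1363)*(-1/67) = 2/67 - I*√1363/67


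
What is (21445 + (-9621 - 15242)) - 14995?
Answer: -18413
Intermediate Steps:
(21445 + (-9621 - 15242)) - 14995 = (21445 - 24863) - 14995 = -3418 - 14995 = -18413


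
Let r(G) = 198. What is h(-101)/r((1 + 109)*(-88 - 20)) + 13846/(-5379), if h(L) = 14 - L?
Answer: -64331/32274 ≈ -1.9933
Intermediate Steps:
h(-101)/r((1 + 109)*(-88 - 20)) + 13846/(-5379) = (14 - 1*(-101))/198 + 13846/(-5379) = (14 + 101)*(1/198) + 13846*(-1/5379) = 115*(1/198) - 13846/5379 = 115/198 - 13846/5379 = -64331/32274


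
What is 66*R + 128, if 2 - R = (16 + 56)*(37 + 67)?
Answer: -493948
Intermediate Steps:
R = -7486 (R = 2 - (16 + 56)*(37 + 67) = 2 - 72*104 = 2 - 1*7488 = 2 - 7488 = -7486)
66*R + 128 = 66*(-7486) + 128 = -494076 + 128 = -493948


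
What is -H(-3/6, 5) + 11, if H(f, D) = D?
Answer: 6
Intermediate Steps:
-H(-3/6, 5) + 11 = -1*5 + 11 = -5 + 11 = 6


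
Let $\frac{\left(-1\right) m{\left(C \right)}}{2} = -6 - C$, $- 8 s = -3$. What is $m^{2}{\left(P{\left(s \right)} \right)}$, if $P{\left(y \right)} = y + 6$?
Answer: $\frac{9801}{16} \approx 612.56$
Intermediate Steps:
$s = \frac{3}{8}$ ($s = \left(- \frac{1}{8}\right) \left(-3\right) = \frac{3}{8} \approx 0.375$)
$P{\left(y \right)} = 6 + y$
$m{\left(C \right)} = 12 + 2 C$ ($m{\left(C \right)} = - 2 \left(-6 - C\right) = 12 + 2 C$)
$m^{2}{\left(P{\left(s \right)} \right)} = \left(12 + 2 \left(6 + \frac{3}{8}\right)\right)^{2} = \left(12 + 2 \cdot \frac{51}{8}\right)^{2} = \left(12 + \frac{51}{4}\right)^{2} = \left(\frac{99}{4}\right)^{2} = \frac{9801}{16}$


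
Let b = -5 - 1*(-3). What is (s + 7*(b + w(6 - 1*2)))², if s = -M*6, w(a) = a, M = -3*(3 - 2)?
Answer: 1024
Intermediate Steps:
M = -3 (M = -3*1 = -3)
b = -2 (b = -5 + 3 = -2)
s = 18 (s = -1*(-3)*6 = 3*6 = 18)
(s + 7*(b + w(6 - 1*2)))² = (18 + 7*(-2 + (6 - 1*2)))² = (18 + 7*(-2 + (6 - 2)))² = (18 + 7*(-2 + 4))² = (18 + 7*2)² = (18 + 14)² = 32² = 1024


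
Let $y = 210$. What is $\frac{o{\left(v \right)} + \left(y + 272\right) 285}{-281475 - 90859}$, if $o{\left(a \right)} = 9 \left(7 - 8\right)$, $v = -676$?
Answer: $- \frac{137361}{372334} \approx -0.36892$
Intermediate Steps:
$o{\left(a \right)} = -9$ ($o{\left(a \right)} = 9 \left(-1\right) = -9$)
$\frac{o{\left(v \right)} + \left(y + 272\right) 285}{-281475 - 90859} = \frac{-9 + \left(210 + 272\right) 285}{-281475 - 90859} = \frac{-9 + 482 \cdot 285}{-372334} = \left(-9 + 137370\right) \left(- \frac{1}{372334}\right) = 137361 \left(- \frac{1}{372334}\right) = - \frac{137361}{372334}$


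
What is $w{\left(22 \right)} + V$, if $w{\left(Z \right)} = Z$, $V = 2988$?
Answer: $3010$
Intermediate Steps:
$w{\left(22 \right)} + V = 22 + 2988 = 3010$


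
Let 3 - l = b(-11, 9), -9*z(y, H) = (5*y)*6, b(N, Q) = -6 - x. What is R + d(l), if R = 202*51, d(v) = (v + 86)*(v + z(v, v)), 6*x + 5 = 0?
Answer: 918821/108 ≈ 8507.6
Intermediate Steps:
x = -⅚ (x = -⅚ + (⅙)*0 = -⅚ + 0 = -⅚ ≈ -0.83333)
b(N, Q) = -31/6 (b(N, Q) = -6 - 1*(-⅚) = -6 + ⅚ = -31/6)
z(y, H) = -10*y/3 (z(y, H) = -5*y*6/9 = -10*y/3)
l = 49/6 (l = 3 - 1*(-31/6) = 3 + 31/6 = 49/6 ≈ 8.1667)
d(v) = -7*v*(86 + v)/3 (d(v) = (v + 86)*(v - 10*v/3) = (86 + v)*(-7*v/3) = -7*v*(86 + v)/3)
R = 10302
R + d(l) = 10302 + (7/3)*(49/6)*(-86 - 1*49/6) = 10302 + (7/3)*(49/6)*(-86 - 49/6) = 10302 + (7/3)*(49/6)*(-565/6) = 10302 - 193795/108 = 918821/108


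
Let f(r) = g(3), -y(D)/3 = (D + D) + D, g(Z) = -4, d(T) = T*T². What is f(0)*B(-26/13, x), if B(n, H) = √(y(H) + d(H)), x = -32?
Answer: -16*I*√2030 ≈ -720.89*I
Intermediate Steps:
d(T) = T³
y(D) = -9*D (y(D) = -3*((D + D) + D) = -3*(2*D + D) = -9*D)
B(n, H) = √(H³ - 9*H) (B(n, H) = √(-9*H + H³) = √(H³ - 9*H))
f(r) = -4
f(0)*B(-26/13, x) = -4*4*I*√2*√(-9 + (-32)²) = -4*4*I*√2*√(-9 + 1024) = -4*4*I*√2030 = -16*I*√2030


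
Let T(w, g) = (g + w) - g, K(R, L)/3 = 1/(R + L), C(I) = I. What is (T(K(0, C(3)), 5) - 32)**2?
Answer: 961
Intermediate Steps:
K(R, L) = 3/(L + R) (K(R, L) = 3/(R + L) = 3/(L + R))
T(w, g) = w
(T(K(0, C(3)), 5) - 32)**2 = (3/(3 + 0) - 32)**2 = (3/3 - 32)**2 = (3*(1/3) - 32)**2 = (1 - 32)**2 = (-31)**2 = 961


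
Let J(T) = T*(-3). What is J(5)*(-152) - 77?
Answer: 2203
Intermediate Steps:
J(T) = -3*T
J(5)*(-152) - 77 = -3*5*(-152) - 77 = -15*(-152) - 77 = 2280 - 77 = 2203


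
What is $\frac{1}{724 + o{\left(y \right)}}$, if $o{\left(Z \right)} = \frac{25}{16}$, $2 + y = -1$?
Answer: $\frac{16}{11609} \approx 0.0013782$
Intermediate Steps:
$y = -3$ ($y = -2 - 1 = -3$)
$o{\left(Z \right)} = \frac{25}{16}$ ($o{\left(Z \right)} = 25 \cdot \frac{1}{16} = \frac{25}{16}$)
$\frac{1}{724 + o{\left(y \right)}} = \frac{1}{724 + \frac{25}{16}} = \frac{1}{\frac{11609}{16}} = \frac{16}{11609}$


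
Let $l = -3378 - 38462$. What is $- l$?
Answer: $41840$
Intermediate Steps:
$l = -41840$
$- l = \left(-1\right) \left(-41840\right) = 41840$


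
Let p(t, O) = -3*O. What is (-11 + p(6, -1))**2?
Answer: 64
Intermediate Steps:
(-11 + p(6, -1))**2 = (-11 - 3*(-1))**2 = (-11 + 3)**2 = (-8)**2 = 64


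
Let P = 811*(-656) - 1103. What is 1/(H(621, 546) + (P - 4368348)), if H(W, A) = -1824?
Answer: -1/4903291 ≈ -2.0394e-7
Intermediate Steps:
P = -533119 (P = -532016 - 1103 = -533119)
1/(H(621, 546) + (P - 4368348)) = 1/(-1824 + (-533119 - 4368348)) = 1/(-1824 - 4901467) = 1/(-4903291) = -1/4903291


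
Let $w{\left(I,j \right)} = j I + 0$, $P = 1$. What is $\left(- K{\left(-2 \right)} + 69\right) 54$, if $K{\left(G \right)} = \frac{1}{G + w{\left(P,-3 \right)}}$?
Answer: $\frac{18684}{5} \approx 3736.8$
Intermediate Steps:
$w{\left(I,j \right)} = I j$ ($w{\left(I,j \right)} = I j + 0 = I j$)
$K{\left(G \right)} = \frac{1}{-3 + G}$ ($K{\left(G \right)} = \frac{1}{G + 1 \left(-3\right)} = \frac{1}{G - 3} = \frac{1}{-3 + G}$)
$\left(- K{\left(-2 \right)} + 69\right) 54 = \left(- \frac{1}{-3 - 2} + 69\right) 54 = \left(- \frac{1}{-5} + 69\right) 54 = \left(\left(-1\right) \left(- \frac{1}{5}\right) + 69\right) 54 = \left(\frac{1}{5} + 69\right) 54 = \frac{346}{5} \cdot 54 = \frac{18684}{5}$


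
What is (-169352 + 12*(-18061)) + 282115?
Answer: -103969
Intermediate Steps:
(-169352 + 12*(-18061)) + 282115 = (-169352 - 216732) + 282115 = -386084 + 282115 = -103969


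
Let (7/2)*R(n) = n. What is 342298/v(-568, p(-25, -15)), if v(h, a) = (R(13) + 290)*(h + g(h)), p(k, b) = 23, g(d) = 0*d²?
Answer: -1198043/583904 ≈ -2.0518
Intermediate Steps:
R(n) = 2*n/7
g(d) = 0
v(h, a) = 2056*h/7 (v(h, a) = ((2/7)*13 + 290)*(h + 0) = (26/7 + 290)*h = 2056*h/7)
342298/v(-568, p(-25, -15)) = 342298/(((2056/7)*(-568))) = 342298/(-1167808/7) = 342298*(-7/1167808) = -1198043/583904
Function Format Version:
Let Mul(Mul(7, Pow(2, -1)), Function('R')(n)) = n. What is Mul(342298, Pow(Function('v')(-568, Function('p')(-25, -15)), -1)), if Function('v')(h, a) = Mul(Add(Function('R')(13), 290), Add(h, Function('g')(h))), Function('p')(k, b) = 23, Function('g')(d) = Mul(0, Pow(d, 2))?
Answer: Rational(-1198043, 583904) ≈ -2.0518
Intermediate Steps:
Function('R')(n) = Mul(Rational(2, 7), n)
Function('g')(d) = 0
Function('v')(h, a) = Mul(Rational(2056, 7), h) (Function('v')(h, a) = Mul(Add(Mul(Rational(2, 7), 13), 290), Add(h, 0)) = Mul(Add(Rational(26, 7), 290), h) = Mul(Rational(2056, 7), h))
Mul(342298, Pow(Function('v')(-568, Function('p')(-25, -15)), -1)) = Mul(342298, Pow(Mul(Rational(2056, 7), -568), -1)) = Mul(342298, Pow(Rational(-1167808, 7), -1)) = Mul(342298, Rational(-7, 1167808)) = Rational(-1198043, 583904)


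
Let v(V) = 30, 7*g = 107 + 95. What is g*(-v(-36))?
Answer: -6060/7 ≈ -865.71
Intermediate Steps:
g = 202/7 (g = (107 + 95)/7 = (⅐)*202 = 202/7 ≈ 28.857)
g*(-v(-36)) = 202*(-1*30)/7 = (202/7)*(-30) = -6060/7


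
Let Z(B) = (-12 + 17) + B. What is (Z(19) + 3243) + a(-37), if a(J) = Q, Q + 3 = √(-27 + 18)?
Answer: 3264 + 3*I ≈ 3264.0 + 3.0*I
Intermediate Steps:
Q = -3 + 3*I (Q = -3 + √(-27 + 18) = -3 + √(-9) = -3 + 3*I ≈ -3.0 + 3.0*I)
a(J) = -3 + 3*I
Z(B) = 5 + B
(Z(19) + 3243) + a(-37) = ((5 + 19) + 3243) + (-3 + 3*I) = (24 + 3243) + (-3 + 3*I) = 3267 + (-3 + 3*I) = 3264 + 3*I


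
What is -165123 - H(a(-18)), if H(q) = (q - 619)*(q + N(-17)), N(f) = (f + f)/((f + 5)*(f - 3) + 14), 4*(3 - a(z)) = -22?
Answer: -81287859/508 ≈ -1.6002e+5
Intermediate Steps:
a(z) = 17/2 (a(z) = 3 - 1/4*(-22) = 3 + 11/2 = 17/2)
N(f) = 2*f/(14 + (-3 + f)*(5 + f)) (N(f) = (2*f)/((5 + f)*(-3 + f) + 14) = (2*f)/((-3 + f)*(5 + f) + 14) = (2*f)/(14 + (-3 + f)*(5 + f)) = 2*f/(14 + (-3 + f)*(5 + f)))
H(q) = (-619 + q)*(-17/127 + q) (H(q) = (q - 619)*(q + 2*(-17)/(-1 + (-17)**2 + 2*(-17))) = (-619 + q)*(q + 2*(-17)/(-1 + 289 - 34)) = (-619 + q)*(q + 2*(-17)/254) = (-619 + q)*(q + 2*(-17)*(1/254)) = (-619 + q)*(q - 17/127) = (-619 + q)*(-17/127 + q))
-165123 - H(a(-18)) = -165123 - (10523/127 + (17/2)**2 - 78630/127*17/2) = -165123 - (10523/127 + 289/4 - 668355/127) = -165123 - 1*(-2594625/508) = -165123 + 2594625/508 = -81287859/508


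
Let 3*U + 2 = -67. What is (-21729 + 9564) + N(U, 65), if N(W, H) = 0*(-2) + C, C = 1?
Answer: -12164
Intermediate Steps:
U = -23 (U = -⅔ + (⅓)*(-67) = -⅔ - 67/3 = -23)
N(W, H) = 1 (N(W, H) = 0*(-2) + 1 = 0 + 1 = 1)
(-21729 + 9564) + N(U, 65) = (-21729 + 9564) + 1 = -12165 + 1 = -12164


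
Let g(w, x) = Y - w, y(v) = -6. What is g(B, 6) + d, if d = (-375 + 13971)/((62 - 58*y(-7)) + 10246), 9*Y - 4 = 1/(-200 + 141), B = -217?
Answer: 34377293/157176 ≈ 218.72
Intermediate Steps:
Y = 235/531 (Y = 4/9 + 1/(9*(-200 + 141)) = 4/9 + (⅑)/(-59) = 4/9 + (⅑)*(-1/59) = 4/9 - 1/531 = 235/531 ≈ 0.44256)
d = 1133/888 (d = (-375 + 13971)/((62 - 58*(-6)) + 10246) = 13596/((62 + 348) + 10246) = 13596/(410 + 10246) = 13596/10656 = 13596*(1/10656) = 1133/888 ≈ 1.2759)
g(w, x) = 235/531 - w
g(B, 6) + d = (235/531 - 1*(-217)) + 1133/888 = (235/531 + 217) + 1133/888 = 115462/531 + 1133/888 = 34377293/157176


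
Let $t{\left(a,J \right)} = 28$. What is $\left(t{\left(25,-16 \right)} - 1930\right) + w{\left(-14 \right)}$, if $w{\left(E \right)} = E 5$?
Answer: $-1972$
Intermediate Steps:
$w{\left(E \right)} = 5 E$
$\left(t{\left(25,-16 \right)} - 1930\right) + w{\left(-14 \right)} = \left(28 - 1930\right) + 5 \left(-14\right) = \left(28 - 1930\right) - 70 = -1902 - 70 = -1972$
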